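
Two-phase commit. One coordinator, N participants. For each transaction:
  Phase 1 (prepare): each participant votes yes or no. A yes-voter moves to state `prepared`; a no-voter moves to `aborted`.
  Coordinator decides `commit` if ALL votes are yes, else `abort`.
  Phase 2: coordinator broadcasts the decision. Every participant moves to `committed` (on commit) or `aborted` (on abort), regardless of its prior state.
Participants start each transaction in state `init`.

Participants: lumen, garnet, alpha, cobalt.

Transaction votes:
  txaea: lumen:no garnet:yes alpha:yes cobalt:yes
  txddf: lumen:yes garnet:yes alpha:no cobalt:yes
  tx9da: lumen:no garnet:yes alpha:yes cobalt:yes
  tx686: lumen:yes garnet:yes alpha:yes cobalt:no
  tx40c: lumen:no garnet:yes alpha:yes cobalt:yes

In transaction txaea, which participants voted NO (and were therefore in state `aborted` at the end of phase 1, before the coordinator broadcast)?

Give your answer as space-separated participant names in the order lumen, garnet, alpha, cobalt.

Txn txaea phase 1: lumen no -> aborted; garnet yes -> prepared; alpha yes -> prepared; cobalt yes -> prepared

Answer: lumen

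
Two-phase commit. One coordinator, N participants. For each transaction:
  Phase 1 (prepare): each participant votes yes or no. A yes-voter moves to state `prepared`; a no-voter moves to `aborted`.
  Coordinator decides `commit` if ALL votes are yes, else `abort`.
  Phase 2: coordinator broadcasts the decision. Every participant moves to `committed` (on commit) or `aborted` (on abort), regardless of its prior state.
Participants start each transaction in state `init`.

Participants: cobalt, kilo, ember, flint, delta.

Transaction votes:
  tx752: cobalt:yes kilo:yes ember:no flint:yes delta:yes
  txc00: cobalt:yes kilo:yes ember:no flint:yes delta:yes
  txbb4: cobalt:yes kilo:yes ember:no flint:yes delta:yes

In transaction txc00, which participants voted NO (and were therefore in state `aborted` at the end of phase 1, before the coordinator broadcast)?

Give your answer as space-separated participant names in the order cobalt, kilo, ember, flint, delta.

Txn txc00 phase 1: cobalt yes -> prepared; kilo yes -> prepared; ember no -> aborted; flint yes -> prepared; delta yes -> prepared

Answer: ember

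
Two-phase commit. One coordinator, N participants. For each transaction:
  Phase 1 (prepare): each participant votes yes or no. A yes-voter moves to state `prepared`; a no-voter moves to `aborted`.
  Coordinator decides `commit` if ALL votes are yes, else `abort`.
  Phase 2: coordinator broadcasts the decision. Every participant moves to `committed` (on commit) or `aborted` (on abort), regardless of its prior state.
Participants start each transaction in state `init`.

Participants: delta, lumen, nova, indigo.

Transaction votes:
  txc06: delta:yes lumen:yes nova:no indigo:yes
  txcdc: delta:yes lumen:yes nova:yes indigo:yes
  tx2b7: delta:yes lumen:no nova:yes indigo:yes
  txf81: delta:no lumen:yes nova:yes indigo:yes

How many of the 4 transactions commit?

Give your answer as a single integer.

Answer: 1

Derivation:
txc06: no from nova -> abort (commits=0)
txcdc: all yes -> commit (commits=1)
tx2b7: no from lumen -> abort (commits=1)
txf81: no from delta -> abort (commits=1)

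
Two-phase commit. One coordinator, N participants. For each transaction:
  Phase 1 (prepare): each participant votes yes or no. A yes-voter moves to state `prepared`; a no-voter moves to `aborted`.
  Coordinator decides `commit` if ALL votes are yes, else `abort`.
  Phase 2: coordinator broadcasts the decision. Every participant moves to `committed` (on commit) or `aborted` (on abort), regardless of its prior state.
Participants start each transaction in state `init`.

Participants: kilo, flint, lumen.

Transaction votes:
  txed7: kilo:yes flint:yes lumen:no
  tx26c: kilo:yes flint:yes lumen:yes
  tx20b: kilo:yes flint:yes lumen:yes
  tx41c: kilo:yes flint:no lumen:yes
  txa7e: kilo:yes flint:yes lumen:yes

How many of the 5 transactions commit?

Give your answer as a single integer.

txed7: no from lumen -> abort (commits=0)
tx26c: all yes -> commit (commits=1)
tx20b: all yes -> commit (commits=2)
tx41c: no from flint -> abort (commits=2)
txa7e: all yes -> commit (commits=3)

Answer: 3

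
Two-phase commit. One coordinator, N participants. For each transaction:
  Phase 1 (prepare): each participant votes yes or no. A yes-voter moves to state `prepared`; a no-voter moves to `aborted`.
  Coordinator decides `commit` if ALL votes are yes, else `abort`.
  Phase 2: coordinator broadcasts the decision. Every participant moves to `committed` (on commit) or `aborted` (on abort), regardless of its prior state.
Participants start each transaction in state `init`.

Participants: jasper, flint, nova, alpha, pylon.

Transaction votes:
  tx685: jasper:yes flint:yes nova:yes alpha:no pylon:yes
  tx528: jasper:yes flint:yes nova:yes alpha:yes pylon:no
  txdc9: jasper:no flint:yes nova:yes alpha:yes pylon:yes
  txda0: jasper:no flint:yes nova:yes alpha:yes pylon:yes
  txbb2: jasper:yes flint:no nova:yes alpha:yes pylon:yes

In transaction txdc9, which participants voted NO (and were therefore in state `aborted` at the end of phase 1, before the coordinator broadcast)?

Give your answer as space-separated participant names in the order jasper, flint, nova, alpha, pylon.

Txn txdc9 phase 1: jasper no -> aborted; flint yes -> prepared; nova yes -> prepared; alpha yes -> prepared; pylon yes -> prepared

Answer: jasper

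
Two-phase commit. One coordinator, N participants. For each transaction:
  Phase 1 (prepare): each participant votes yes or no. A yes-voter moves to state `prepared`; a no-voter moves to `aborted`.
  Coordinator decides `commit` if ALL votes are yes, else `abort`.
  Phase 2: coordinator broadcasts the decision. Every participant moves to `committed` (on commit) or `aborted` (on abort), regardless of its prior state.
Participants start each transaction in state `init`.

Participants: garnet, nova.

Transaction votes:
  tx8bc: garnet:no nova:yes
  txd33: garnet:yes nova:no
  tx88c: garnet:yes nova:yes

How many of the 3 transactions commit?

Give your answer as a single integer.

Answer: 1

Derivation:
tx8bc: no from garnet -> abort (commits=0)
txd33: no from nova -> abort (commits=0)
tx88c: all yes -> commit (commits=1)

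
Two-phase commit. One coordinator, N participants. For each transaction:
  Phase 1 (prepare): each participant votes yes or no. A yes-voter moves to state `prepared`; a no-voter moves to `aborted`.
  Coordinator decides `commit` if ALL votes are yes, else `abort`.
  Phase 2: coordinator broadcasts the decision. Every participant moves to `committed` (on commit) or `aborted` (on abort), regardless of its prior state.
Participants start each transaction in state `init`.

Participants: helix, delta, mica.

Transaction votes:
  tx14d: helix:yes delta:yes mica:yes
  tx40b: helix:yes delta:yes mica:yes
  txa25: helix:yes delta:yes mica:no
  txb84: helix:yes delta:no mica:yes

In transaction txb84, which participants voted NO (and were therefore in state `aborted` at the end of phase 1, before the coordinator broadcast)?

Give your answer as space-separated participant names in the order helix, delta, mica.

Answer: delta

Derivation:
Txn txb84 phase 1: helix yes -> prepared; delta no -> aborted; mica yes -> prepared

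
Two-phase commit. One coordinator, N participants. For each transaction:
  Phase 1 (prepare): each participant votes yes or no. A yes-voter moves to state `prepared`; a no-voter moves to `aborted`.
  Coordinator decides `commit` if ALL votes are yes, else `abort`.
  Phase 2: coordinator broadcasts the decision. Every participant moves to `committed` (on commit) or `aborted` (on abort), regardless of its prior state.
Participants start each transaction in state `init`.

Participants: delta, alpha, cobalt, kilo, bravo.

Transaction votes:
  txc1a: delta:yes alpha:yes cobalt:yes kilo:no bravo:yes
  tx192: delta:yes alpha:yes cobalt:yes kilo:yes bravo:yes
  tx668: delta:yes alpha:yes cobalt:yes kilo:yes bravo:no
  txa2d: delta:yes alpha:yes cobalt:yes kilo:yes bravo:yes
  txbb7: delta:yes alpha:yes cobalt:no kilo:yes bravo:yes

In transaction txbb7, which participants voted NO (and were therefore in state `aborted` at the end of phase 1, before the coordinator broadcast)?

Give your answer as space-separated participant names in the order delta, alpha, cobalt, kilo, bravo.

Answer: cobalt

Derivation:
Txn txbb7 phase 1: delta yes -> prepared; alpha yes -> prepared; cobalt no -> aborted; kilo yes -> prepared; bravo yes -> prepared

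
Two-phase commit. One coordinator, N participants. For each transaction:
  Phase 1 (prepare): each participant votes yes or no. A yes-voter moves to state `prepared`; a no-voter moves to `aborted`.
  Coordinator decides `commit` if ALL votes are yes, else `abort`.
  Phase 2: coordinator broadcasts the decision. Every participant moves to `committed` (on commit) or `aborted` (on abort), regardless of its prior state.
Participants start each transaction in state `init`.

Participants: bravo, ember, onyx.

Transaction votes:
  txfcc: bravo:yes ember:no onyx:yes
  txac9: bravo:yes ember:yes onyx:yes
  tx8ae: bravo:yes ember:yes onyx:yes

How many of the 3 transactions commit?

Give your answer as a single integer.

Answer: 2

Derivation:
txfcc: no from ember -> abort (commits=0)
txac9: all yes -> commit (commits=1)
tx8ae: all yes -> commit (commits=2)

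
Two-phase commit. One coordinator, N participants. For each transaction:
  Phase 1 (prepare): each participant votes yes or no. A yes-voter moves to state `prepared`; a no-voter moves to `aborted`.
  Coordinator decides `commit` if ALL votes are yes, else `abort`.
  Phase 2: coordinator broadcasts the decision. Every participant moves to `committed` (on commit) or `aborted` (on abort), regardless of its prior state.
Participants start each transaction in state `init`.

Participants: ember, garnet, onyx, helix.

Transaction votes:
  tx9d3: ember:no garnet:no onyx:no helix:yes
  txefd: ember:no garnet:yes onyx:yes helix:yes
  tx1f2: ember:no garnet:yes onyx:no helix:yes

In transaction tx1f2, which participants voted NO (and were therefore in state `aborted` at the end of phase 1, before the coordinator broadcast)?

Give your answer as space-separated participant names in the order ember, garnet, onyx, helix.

Txn tx1f2 phase 1: ember no -> aborted; garnet yes -> prepared; onyx no -> aborted; helix yes -> prepared

Answer: ember onyx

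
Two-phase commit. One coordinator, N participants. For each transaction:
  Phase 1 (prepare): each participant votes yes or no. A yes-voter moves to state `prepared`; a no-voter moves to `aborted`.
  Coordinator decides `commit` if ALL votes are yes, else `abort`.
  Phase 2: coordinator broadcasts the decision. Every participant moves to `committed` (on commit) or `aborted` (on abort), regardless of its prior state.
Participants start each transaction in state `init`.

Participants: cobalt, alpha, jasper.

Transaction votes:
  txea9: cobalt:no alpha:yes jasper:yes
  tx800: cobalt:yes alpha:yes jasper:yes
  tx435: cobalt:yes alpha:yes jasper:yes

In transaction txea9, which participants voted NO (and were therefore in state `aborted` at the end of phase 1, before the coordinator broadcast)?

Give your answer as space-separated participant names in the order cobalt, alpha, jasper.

Answer: cobalt

Derivation:
Txn txea9 phase 1: cobalt no -> aborted; alpha yes -> prepared; jasper yes -> prepared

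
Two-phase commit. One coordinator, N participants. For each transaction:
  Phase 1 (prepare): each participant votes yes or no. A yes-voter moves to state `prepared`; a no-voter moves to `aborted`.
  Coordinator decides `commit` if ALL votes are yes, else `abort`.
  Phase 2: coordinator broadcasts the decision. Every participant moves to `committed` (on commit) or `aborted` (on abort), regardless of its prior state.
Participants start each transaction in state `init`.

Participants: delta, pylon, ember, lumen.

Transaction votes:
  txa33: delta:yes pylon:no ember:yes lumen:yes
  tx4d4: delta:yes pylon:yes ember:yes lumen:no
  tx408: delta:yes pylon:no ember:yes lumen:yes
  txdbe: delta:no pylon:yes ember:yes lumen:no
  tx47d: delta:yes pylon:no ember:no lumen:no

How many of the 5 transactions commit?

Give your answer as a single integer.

txa33: no from pylon -> abort (commits=0)
tx4d4: no from lumen -> abort (commits=0)
tx408: no from pylon -> abort (commits=0)
txdbe: no from delta, lumen -> abort (commits=0)
tx47d: no from pylon, ember, lumen -> abort (commits=0)

Answer: 0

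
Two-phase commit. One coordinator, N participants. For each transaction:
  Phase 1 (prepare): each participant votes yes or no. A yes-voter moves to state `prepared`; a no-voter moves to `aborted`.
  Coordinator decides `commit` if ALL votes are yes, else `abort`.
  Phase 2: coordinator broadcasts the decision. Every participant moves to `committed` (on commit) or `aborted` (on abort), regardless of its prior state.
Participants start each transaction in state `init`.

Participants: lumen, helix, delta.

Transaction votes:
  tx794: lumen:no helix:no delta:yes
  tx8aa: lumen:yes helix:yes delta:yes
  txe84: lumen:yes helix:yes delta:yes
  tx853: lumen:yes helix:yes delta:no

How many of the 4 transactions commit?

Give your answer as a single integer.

tx794: no from lumen, helix -> abort (commits=0)
tx8aa: all yes -> commit (commits=1)
txe84: all yes -> commit (commits=2)
tx853: no from delta -> abort (commits=2)

Answer: 2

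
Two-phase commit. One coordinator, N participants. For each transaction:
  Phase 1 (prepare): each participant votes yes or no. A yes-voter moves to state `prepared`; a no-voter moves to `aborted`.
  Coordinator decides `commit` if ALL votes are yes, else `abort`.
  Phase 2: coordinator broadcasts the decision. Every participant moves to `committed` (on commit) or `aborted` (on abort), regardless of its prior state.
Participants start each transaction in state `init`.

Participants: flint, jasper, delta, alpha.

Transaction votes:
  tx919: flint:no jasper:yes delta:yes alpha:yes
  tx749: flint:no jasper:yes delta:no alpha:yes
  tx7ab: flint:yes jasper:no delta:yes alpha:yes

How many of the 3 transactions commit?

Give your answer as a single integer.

Answer: 0

Derivation:
tx919: no from flint -> abort (commits=0)
tx749: no from flint, delta -> abort (commits=0)
tx7ab: no from jasper -> abort (commits=0)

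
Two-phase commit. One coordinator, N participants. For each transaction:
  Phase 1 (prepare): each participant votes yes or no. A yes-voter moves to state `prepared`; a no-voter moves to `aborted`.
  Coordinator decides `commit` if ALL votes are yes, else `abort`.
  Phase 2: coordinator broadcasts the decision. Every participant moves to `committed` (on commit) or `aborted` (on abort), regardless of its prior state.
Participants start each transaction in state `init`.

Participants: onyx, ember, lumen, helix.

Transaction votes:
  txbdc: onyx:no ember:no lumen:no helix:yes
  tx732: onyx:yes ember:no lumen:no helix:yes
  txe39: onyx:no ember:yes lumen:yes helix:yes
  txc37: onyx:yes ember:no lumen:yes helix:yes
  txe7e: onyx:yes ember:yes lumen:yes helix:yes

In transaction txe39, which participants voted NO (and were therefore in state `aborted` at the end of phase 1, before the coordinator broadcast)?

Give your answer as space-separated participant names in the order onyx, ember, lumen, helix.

Txn txe39 phase 1: onyx no -> aborted; ember yes -> prepared; lumen yes -> prepared; helix yes -> prepared

Answer: onyx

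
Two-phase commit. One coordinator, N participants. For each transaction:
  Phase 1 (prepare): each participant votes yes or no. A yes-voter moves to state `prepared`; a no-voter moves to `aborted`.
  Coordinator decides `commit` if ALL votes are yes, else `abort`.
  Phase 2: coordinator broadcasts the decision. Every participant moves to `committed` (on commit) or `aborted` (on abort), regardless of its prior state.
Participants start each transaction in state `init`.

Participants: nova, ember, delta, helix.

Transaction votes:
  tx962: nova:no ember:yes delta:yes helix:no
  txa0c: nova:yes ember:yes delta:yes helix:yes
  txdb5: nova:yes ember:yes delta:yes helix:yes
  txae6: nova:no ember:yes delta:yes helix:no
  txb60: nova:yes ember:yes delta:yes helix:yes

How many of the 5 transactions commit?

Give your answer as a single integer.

Answer: 3

Derivation:
tx962: no from nova, helix -> abort (commits=0)
txa0c: all yes -> commit (commits=1)
txdb5: all yes -> commit (commits=2)
txae6: no from nova, helix -> abort (commits=2)
txb60: all yes -> commit (commits=3)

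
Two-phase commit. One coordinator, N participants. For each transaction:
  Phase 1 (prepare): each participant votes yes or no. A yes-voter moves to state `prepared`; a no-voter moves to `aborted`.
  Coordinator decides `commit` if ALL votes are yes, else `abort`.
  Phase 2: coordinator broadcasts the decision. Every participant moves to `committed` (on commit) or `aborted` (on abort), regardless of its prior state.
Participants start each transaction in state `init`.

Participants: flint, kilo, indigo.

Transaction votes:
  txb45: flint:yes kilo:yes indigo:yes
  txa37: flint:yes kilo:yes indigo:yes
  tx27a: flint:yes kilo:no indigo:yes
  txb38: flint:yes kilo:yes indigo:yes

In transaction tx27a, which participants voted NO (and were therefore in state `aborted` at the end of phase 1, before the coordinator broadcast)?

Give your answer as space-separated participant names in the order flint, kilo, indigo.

Answer: kilo

Derivation:
Txn tx27a phase 1: flint yes -> prepared; kilo no -> aborted; indigo yes -> prepared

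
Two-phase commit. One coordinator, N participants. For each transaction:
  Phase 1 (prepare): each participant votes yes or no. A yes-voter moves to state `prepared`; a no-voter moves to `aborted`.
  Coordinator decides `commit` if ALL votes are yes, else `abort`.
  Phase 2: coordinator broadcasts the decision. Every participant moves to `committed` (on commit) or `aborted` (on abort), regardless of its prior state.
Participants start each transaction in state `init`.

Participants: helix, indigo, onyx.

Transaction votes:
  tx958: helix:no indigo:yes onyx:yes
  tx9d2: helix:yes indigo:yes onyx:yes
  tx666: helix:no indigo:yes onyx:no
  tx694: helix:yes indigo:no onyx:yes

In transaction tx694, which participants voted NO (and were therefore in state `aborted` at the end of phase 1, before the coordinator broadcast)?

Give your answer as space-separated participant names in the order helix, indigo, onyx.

Answer: indigo

Derivation:
Txn tx694 phase 1: helix yes -> prepared; indigo no -> aborted; onyx yes -> prepared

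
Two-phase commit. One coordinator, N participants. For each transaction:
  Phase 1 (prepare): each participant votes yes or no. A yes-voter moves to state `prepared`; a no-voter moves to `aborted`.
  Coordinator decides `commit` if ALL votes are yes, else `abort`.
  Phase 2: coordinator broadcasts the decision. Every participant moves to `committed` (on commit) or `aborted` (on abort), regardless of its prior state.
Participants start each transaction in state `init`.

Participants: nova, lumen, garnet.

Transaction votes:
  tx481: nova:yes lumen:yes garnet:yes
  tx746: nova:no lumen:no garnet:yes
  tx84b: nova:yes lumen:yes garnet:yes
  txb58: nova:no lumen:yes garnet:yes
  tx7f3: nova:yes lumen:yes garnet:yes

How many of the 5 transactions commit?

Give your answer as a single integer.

Answer: 3

Derivation:
tx481: all yes -> commit (commits=1)
tx746: no from nova, lumen -> abort (commits=1)
tx84b: all yes -> commit (commits=2)
txb58: no from nova -> abort (commits=2)
tx7f3: all yes -> commit (commits=3)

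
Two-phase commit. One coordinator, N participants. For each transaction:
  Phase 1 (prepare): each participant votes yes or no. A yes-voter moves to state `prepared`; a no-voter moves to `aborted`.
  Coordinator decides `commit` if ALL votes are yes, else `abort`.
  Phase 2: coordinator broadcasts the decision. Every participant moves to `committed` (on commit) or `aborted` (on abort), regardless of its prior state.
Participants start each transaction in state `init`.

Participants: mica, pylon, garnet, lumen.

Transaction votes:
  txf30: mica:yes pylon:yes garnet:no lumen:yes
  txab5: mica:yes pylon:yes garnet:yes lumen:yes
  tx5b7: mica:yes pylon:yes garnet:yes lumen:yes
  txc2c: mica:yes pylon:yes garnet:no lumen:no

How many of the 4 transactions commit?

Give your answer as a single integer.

Answer: 2

Derivation:
txf30: no from garnet -> abort (commits=0)
txab5: all yes -> commit (commits=1)
tx5b7: all yes -> commit (commits=2)
txc2c: no from garnet, lumen -> abort (commits=2)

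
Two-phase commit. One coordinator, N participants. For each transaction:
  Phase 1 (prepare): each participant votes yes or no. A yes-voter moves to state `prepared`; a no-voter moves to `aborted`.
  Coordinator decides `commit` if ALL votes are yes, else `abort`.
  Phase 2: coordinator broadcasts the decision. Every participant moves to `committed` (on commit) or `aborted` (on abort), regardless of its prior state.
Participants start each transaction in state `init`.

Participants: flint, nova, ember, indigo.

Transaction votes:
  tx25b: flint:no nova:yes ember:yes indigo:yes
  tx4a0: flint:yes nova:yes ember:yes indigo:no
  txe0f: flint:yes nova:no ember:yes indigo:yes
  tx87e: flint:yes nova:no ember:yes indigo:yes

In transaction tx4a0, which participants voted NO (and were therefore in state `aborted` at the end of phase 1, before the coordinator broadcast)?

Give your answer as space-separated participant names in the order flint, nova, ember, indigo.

Answer: indigo

Derivation:
Txn tx4a0 phase 1: flint yes -> prepared; nova yes -> prepared; ember yes -> prepared; indigo no -> aborted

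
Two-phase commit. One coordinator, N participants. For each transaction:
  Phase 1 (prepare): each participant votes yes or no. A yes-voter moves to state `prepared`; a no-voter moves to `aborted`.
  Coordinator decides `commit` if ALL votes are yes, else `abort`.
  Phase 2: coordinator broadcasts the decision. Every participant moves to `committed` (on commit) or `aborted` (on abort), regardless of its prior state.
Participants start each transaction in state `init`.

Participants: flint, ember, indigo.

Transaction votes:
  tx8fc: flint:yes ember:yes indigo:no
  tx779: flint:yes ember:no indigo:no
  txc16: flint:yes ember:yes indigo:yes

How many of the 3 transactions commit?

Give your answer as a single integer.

tx8fc: no from indigo -> abort (commits=0)
tx779: no from ember, indigo -> abort (commits=0)
txc16: all yes -> commit (commits=1)

Answer: 1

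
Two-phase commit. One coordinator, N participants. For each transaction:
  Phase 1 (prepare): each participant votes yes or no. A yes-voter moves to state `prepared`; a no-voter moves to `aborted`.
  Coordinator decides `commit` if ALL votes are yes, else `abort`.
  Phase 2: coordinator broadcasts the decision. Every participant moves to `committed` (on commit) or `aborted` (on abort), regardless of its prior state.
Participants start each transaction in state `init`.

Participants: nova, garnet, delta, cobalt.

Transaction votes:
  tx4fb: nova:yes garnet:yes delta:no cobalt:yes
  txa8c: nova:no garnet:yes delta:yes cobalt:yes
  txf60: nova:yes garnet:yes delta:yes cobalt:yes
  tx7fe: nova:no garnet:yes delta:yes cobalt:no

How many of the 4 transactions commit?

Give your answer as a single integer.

tx4fb: no from delta -> abort (commits=0)
txa8c: no from nova -> abort (commits=0)
txf60: all yes -> commit (commits=1)
tx7fe: no from nova, cobalt -> abort (commits=1)

Answer: 1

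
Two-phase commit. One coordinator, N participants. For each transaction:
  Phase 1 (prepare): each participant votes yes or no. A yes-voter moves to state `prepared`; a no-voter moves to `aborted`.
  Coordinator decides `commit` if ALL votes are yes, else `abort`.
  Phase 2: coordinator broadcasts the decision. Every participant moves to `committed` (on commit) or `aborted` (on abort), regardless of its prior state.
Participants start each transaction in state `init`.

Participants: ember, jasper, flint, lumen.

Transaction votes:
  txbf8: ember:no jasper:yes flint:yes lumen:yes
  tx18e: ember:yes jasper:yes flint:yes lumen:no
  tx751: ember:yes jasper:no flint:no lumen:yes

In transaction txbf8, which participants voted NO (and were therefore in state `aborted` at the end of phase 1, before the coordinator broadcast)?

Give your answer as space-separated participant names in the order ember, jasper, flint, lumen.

Txn txbf8 phase 1: ember no -> aborted; jasper yes -> prepared; flint yes -> prepared; lumen yes -> prepared

Answer: ember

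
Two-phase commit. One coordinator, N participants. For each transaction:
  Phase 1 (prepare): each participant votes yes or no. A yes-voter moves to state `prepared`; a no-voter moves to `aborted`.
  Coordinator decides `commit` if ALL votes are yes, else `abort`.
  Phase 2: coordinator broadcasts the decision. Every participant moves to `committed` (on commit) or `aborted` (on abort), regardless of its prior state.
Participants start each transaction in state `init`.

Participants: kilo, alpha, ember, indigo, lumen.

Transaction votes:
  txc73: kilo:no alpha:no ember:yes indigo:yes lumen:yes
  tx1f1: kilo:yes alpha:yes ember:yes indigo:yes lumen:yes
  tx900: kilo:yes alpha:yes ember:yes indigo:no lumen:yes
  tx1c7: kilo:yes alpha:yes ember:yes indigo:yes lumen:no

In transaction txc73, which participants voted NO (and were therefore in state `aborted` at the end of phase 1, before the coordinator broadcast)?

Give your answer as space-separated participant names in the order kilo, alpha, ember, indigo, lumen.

Txn txc73 phase 1: kilo no -> aborted; alpha no -> aborted; ember yes -> prepared; indigo yes -> prepared; lumen yes -> prepared

Answer: kilo alpha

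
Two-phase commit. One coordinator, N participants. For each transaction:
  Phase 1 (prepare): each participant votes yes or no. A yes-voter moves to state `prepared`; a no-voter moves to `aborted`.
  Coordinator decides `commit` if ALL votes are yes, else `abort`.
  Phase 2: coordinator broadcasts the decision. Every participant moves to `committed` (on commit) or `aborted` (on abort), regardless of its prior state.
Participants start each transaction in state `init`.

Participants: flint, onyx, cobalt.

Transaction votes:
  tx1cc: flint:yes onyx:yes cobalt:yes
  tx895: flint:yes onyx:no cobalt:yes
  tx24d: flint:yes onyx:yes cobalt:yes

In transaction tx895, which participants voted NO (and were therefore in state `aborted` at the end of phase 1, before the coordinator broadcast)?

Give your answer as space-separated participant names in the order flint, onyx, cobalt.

Answer: onyx

Derivation:
Txn tx895 phase 1: flint yes -> prepared; onyx no -> aborted; cobalt yes -> prepared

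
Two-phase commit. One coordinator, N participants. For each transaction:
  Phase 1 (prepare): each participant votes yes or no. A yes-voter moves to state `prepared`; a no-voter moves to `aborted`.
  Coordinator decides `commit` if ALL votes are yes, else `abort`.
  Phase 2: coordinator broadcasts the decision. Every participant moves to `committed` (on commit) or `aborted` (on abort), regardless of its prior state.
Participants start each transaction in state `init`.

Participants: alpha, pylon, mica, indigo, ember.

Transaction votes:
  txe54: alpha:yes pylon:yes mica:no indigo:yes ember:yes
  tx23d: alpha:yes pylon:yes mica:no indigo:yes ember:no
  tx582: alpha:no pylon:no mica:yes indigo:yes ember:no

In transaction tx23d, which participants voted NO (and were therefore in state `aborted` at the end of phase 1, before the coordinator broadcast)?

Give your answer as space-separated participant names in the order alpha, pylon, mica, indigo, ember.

Txn tx23d phase 1: alpha yes -> prepared; pylon yes -> prepared; mica no -> aborted; indigo yes -> prepared; ember no -> aborted

Answer: mica ember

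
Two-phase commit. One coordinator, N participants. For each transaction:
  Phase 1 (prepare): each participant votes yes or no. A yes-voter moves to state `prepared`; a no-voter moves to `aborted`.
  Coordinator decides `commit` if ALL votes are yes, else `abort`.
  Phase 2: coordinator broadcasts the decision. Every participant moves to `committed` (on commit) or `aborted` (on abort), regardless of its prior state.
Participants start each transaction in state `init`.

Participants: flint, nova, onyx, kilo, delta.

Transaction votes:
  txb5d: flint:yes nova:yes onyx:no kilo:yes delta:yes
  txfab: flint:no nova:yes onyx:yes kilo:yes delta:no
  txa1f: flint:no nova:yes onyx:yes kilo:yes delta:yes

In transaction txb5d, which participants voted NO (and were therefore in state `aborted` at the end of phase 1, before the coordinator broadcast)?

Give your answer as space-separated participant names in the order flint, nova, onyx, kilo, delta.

Txn txb5d phase 1: flint yes -> prepared; nova yes -> prepared; onyx no -> aborted; kilo yes -> prepared; delta yes -> prepared

Answer: onyx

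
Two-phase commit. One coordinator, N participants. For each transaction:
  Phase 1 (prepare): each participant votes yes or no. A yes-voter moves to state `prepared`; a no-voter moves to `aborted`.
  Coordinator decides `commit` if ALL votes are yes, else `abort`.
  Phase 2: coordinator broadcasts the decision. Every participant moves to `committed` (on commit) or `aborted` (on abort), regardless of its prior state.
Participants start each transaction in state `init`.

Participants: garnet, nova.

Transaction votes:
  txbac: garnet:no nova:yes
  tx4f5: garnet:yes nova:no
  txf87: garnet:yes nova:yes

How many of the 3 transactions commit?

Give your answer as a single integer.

Answer: 1

Derivation:
txbac: no from garnet -> abort (commits=0)
tx4f5: no from nova -> abort (commits=0)
txf87: all yes -> commit (commits=1)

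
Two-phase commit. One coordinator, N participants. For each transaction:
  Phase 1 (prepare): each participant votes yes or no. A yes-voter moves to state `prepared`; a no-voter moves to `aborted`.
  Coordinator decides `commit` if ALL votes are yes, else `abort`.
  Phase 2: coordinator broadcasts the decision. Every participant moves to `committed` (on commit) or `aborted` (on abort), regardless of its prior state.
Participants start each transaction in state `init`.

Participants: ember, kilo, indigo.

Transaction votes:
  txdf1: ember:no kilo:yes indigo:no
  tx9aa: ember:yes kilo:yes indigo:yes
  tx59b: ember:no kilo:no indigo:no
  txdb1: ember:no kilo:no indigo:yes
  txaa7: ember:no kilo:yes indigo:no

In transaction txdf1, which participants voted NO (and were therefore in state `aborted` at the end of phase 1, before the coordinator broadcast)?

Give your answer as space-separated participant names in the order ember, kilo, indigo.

Txn txdf1 phase 1: ember no -> aborted; kilo yes -> prepared; indigo no -> aborted

Answer: ember indigo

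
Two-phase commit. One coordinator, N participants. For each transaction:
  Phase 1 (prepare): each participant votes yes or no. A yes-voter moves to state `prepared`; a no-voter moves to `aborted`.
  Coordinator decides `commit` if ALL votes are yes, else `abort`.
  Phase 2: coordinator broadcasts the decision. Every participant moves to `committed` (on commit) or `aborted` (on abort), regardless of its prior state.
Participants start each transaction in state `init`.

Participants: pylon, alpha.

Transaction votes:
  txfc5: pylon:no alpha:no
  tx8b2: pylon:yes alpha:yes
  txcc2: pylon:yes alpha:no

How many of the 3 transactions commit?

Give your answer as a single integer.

txfc5: no from pylon, alpha -> abort (commits=0)
tx8b2: all yes -> commit (commits=1)
txcc2: no from alpha -> abort (commits=1)

Answer: 1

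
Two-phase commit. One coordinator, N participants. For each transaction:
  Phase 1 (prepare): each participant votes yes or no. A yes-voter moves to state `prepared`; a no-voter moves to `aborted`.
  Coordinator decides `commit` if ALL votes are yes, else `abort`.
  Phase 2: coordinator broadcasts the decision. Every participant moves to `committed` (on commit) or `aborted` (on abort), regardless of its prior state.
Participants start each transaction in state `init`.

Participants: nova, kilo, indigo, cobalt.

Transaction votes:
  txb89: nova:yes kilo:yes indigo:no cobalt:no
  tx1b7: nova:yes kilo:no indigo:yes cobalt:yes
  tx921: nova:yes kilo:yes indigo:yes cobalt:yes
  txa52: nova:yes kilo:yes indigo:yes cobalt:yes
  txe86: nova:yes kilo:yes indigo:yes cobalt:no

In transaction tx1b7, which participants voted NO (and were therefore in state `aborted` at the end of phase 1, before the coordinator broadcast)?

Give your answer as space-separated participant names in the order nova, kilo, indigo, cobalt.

Answer: kilo

Derivation:
Txn tx1b7 phase 1: nova yes -> prepared; kilo no -> aborted; indigo yes -> prepared; cobalt yes -> prepared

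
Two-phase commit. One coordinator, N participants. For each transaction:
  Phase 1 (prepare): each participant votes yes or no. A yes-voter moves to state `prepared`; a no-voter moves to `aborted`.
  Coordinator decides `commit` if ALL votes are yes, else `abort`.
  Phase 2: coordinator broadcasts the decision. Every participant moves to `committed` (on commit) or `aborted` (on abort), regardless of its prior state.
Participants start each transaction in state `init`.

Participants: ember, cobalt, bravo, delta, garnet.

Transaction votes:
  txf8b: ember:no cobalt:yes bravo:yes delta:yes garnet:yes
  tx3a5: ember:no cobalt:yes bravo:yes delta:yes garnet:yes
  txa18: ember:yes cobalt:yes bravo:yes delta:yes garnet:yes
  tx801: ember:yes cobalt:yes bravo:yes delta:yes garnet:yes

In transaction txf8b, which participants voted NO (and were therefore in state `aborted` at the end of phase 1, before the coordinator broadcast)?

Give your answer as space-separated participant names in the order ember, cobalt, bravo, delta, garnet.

Answer: ember

Derivation:
Txn txf8b phase 1: ember no -> aborted; cobalt yes -> prepared; bravo yes -> prepared; delta yes -> prepared; garnet yes -> prepared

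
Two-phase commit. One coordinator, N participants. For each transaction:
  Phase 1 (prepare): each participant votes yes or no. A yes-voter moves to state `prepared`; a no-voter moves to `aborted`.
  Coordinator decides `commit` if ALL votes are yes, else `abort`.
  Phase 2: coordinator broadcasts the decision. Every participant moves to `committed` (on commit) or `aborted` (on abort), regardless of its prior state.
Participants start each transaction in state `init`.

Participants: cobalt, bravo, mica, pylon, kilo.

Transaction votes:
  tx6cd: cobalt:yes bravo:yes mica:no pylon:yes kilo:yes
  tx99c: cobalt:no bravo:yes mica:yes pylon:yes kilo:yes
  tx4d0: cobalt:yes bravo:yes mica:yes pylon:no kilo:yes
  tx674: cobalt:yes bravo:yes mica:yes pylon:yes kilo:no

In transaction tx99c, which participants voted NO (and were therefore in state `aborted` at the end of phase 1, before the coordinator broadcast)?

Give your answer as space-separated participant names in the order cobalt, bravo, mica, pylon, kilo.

Answer: cobalt

Derivation:
Txn tx99c phase 1: cobalt no -> aborted; bravo yes -> prepared; mica yes -> prepared; pylon yes -> prepared; kilo yes -> prepared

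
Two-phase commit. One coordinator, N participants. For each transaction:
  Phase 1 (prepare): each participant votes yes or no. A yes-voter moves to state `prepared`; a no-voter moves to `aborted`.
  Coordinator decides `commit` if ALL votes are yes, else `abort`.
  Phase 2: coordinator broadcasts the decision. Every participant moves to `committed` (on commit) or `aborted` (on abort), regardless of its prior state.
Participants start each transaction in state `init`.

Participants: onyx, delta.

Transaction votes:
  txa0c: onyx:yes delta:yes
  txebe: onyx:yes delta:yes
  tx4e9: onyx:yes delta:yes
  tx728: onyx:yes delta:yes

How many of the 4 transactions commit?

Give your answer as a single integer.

txa0c: all yes -> commit (commits=1)
txebe: all yes -> commit (commits=2)
tx4e9: all yes -> commit (commits=3)
tx728: all yes -> commit (commits=4)

Answer: 4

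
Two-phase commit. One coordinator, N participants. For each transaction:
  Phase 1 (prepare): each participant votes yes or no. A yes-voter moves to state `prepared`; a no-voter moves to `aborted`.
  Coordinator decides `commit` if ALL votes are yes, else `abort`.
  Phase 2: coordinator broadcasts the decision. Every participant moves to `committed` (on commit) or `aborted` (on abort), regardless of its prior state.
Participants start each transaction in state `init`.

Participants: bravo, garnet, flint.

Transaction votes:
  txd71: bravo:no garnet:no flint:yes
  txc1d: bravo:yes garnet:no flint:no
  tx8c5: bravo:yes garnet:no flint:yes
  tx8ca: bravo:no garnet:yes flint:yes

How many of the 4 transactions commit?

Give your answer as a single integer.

txd71: no from bravo, garnet -> abort (commits=0)
txc1d: no from garnet, flint -> abort (commits=0)
tx8c5: no from garnet -> abort (commits=0)
tx8ca: no from bravo -> abort (commits=0)

Answer: 0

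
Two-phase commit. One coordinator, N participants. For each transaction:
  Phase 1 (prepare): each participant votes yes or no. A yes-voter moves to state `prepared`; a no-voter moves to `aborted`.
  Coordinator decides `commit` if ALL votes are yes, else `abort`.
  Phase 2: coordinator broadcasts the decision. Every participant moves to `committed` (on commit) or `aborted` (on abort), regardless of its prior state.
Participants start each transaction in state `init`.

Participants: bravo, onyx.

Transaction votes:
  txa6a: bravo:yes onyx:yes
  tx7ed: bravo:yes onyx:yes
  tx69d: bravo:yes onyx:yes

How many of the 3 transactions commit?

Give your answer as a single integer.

Answer: 3

Derivation:
txa6a: all yes -> commit (commits=1)
tx7ed: all yes -> commit (commits=2)
tx69d: all yes -> commit (commits=3)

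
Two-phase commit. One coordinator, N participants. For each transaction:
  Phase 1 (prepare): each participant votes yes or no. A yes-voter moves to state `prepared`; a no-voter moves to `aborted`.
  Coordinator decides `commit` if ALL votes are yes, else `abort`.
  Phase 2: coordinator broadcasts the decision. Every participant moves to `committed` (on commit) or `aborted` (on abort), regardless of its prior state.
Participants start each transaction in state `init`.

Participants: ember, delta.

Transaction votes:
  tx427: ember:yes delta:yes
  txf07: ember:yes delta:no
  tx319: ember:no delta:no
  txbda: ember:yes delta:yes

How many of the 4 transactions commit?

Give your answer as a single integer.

tx427: all yes -> commit (commits=1)
txf07: no from delta -> abort (commits=1)
tx319: no from ember, delta -> abort (commits=1)
txbda: all yes -> commit (commits=2)

Answer: 2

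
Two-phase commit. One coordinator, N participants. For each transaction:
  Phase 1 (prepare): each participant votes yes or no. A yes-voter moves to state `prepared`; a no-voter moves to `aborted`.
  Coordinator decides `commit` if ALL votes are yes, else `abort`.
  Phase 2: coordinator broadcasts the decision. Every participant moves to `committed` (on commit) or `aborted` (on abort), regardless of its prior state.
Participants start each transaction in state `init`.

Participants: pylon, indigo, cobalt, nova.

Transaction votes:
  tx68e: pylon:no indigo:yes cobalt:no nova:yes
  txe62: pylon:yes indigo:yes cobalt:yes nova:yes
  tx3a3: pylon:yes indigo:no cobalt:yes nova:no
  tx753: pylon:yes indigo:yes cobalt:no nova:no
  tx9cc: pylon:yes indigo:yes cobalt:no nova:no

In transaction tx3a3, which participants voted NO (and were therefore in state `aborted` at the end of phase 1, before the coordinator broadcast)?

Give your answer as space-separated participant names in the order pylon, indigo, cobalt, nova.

Txn tx3a3 phase 1: pylon yes -> prepared; indigo no -> aborted; cobalt yes -> prepared; nova no -> aborted

Answer: indigo nova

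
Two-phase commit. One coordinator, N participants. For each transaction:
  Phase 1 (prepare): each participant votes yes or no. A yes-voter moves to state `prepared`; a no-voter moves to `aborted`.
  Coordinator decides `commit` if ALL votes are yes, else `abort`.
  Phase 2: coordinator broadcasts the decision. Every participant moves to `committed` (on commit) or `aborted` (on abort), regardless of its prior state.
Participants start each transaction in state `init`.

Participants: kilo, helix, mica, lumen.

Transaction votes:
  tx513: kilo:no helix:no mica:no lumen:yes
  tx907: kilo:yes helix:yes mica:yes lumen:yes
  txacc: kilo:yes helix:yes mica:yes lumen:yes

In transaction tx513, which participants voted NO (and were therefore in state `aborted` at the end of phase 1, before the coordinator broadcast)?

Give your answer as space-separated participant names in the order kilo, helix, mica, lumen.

Txn tx513 phase 1: kilo no -> aborted; helix no -> aborted; mica no -> aborted; lumen yes -> prepared

Answer: kilo helix mica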